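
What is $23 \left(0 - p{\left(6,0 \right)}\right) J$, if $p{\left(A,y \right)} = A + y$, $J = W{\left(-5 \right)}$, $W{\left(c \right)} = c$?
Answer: $690$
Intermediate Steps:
$J = -5$
$23 \left(0 - p{\left(6,0 \right)}\right) J = 23 \left(0 - \left(6 + 0\right)\right) \left(-5\right) = 23 \left(0 - 6\right) \left(-5\right) = 23 \left(-6\right) \left(-5\right) = \left(-138\right) \left(-5\right) = 690$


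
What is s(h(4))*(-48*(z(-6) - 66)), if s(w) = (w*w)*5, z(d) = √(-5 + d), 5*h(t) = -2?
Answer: 12672/5 - 192*I*√11/5 ≈ 2534.4 - 127.36*I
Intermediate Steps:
h(t) = -⅖ (h(t) = (⅕)*(-2) = -⅖)
s(w) = 5*w² (s(w) = w²*5 = 5*w²)
s(h(4))*(-48*(z(-6) - 66)) = (5*(-⅖)²)*(-48*(√(-5 - 6) - 66)) = (5*(4/25))*(-48*(√(-11) - 66)) = 4*(-48*(I*√11 - 66))/5 = 4*(-48*(-66 + I*√11))/5 = 4*(3168 - 48*I*√11)/5 = 12672/5 - 192*I*√11/5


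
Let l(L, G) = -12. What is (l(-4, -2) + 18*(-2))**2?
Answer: 2304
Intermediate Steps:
(l(-4, -2) + 18*(-2))**2 = (-12 + 18*(-2))**2 = (-12 - 36)**2 = (-48)**2 = 2304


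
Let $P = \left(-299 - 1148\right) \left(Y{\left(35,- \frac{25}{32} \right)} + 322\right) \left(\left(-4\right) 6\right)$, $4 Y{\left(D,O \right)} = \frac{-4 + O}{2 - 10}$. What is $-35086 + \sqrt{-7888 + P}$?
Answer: $-35086 + \frac{\sqrt{2862007514}}{16} \approx -31742.0$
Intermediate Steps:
$Y{\left(D,O \right)} = \frac{1}{8} - \frac{O}{32}$ ($Y{\left(D,O \right)} = \frac{\left(-4 + O\right) \frac{1}{2 - 10}}{4} = \frac{\left(-4 + O\right) \frac{1}{-8}}{4} = \frac{\left(-4 + O\right) \left(- \frac{1}{8}\right)}{4} = \frac{\frac{1}{2} - \frac{O}{8}}{4} = \frac{1}{8} - \frac{O}{32}$)
$P = \frac{1432013421}{128}$ ($P = \left(-299 - 1148\right) \left(\left(\frac{1}{8} - \frac{\left(-25\right) \frac{1}{32}}{32}\right) + 322\right) \left(\left(-4\right) 6\right) = - 1447 \left(\left(\frac{1}{8} - \frac{\left(-25\right) \frac{1}{32}}{32}\right) + 322\right) \left(-24\right) = - 1447 \left(\left(\frac{1}{8} - - \frac{25}{1024}\right) + 322\right) \left(-24\right) = - 1447 \left(\left(\frac{1}{8} + \frac{25}{1024}\right) + 322\right) \left(-24\right) = - 1447 \left(\frac{153}{1024} + 322\right) \left(-24\right) = \left(-1447\right) \frac{329881}{1024} \left(-24\right) = \left(- \frac{477337807}{1024}\right) \left(-24\right) = \frac{1432013421}{128} \approx 1.1188 \cdot 10^{7}$)
$-35086 + \sqrt{-7888 + P} = -35086 + \sqrt{-7888 + \frac{1432013421}{128}} = -35086 + \sqrt{\frac{1431003757}{128}} = -35086 + \frac{\sqrt{2862007514}}{16}$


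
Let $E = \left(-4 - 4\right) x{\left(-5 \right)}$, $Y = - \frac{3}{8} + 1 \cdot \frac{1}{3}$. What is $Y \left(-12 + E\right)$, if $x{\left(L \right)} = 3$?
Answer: $\frac{3}{2} \approx 1.5$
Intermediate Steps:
$Y = - \frac{1}{24}$ ($Y = \left(-3\right) \frac{1}{8} + 1 \cdot \frac{1}{3} = - \frac{3}{8} + \frac{1}{3} = - \frac{1}{24} \approx -0.041667$)
$E = -24$ ($E = \left(-4 - 4\right) 3 = \left(-8\right) 3 = -24$)
$Y \left(-12 + E\right) = - \frac{-12 - 24}{24} = \left(- \frac{1}{24}\right) \left(-36\right) = \frac{3}{2}$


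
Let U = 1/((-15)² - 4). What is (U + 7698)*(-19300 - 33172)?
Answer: -89268462248/221 ≈ -4.0393e+8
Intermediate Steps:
U = 1/221 (U = 1/(225 - 4) = 1/221 ≈ 0.0045249)
(U + 7698)*(-19300 - 33172) = (1/221 + 7698)*(-19300 - 33172) = (1701259/221)*(-52472) = -89268462248/221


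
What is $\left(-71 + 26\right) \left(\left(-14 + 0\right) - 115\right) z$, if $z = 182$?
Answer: $1056510$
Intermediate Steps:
$\left(-71 + 26\right) \left(\left(-14 + 0\right) - 115\right) z = \left(-71 + 26\right) \left(\left(-14 + 0\right) - 115\right) 182 = - 45 \left(-14 - 115\right) 182 = \left(-45\right) \left(-129\right) 182 = 5805 \cdot 182 = 1056510$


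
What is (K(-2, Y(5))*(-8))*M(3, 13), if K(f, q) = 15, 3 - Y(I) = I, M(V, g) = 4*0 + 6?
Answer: -720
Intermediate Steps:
M(V, g) = 6 (M(V, g) = 0 + 6 = 6)
Y(I) = 3 - I
(K(-2, Y(5))*(-8))*M(3, 13) = (15*(-8))*6 = -120*6 = -720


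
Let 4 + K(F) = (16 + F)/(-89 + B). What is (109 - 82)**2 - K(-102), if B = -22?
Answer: 81277/111 ≈ 732.23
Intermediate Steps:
K(F) = -460/111 - F/111 (K(F) = -4 + (16 + F)/(-89 - 22) = -4 + (16 + F)/(-111) = -4 + (16 + F)*(-1/111) = -4 + (-16/111 - F/111) = -460/111 - F/111)
(109 - 82)**2 - K(-102) = (109 - 82)**2 - (-460/111 - 1/111*(-102)) = 27**2 - (-460/111 + 34/37) = 729 - 1*(-358/111) = 729 + 358/111 = 81277/111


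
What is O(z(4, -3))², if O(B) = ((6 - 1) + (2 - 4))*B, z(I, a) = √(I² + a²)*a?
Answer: 2025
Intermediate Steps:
z(I, a) = a*√(I² + a²)
O(B) = 3*B (O(B) = (5 - 2)*B = 3*B)
O(z(4, -3))² = (3*(-3*√(4² + (-3)²)))² = (3*(-3*√(16 + 9)))² = (3*(-3*√25))² = (3*(-3*5))² = (3*(-15))² = (-45)² = 2025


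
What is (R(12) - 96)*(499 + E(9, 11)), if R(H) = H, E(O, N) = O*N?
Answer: -50232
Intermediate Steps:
E(O, N) = N*O
(R(12) - 96)*(499 + E(9, 11)) = (12 - 96)*(499 + 11*9) = -84*(499 + 99) = -84*598 = -50232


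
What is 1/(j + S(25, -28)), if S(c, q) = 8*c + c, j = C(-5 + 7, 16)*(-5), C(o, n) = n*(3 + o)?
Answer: -1/175 ≈ -0.0057143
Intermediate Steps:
j = -400 (j = (16*(3 + (-5 + 7)))*(-5) = (16*(3 + 2))*(-5) = (16*5)*(-5) = 80*(-5) = -400)
S(c, q) = 9*c
1/(j + S(25, -28)) = 1/(-400 + 9*25) = 1/(-400 + 225) = 1/(-175) = -1/175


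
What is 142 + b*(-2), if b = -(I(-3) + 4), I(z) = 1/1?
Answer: 152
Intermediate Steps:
I(z) = 1
b = -5 (b = -(1 + 4) = -1*5 = -5)
142 + b*(-2) = 142 - 5*(-2) = 142 + 10 = 152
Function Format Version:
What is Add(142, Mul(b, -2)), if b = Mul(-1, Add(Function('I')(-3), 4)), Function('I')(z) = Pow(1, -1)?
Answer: 152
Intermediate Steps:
Function('I')(z) = 1
b = -5 (b = Mul(-1, Add(1, 4)) = Mul(-1, 5) = -5)
Add(142, Mul(b, -2)) = Add(142, Mul(-5, -2)) = Add(142, 10) = 152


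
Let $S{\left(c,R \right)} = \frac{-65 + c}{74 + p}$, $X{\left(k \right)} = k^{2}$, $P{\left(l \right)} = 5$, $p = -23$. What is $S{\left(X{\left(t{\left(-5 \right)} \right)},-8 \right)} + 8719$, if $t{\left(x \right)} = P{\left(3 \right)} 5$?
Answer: $\frac{445229}{51} \approx 8730.0$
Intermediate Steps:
$t{\left(x \right)} = 25$ ($t{\left(x \right)} = 5 \cdot 5 = 25$)
$S{\left(c,R \right)} = - \frac{65}{51} + \frac{c}{51}$ ($S{\left(c,R \right)} = \frac{-65 + c}{74 - 23} = \frac{-65 + c}{51} = \left(-65 + c\right) \frac{1}{51} = - \frac{65}{51} + \frac{c}{51}$)
$S{\left(X{\left(t{\left(-5 \right)} \right)},-8 \right)} + 8719 = \left(- \frac{65}{51} + \frac{25^{2}}{51}\right) + 8719 = \left(- \frac{65}{51} + \frac{1}{51} \cdot 625\right) + 8719 = \left(- \frac{65}{51} + \frac{625}{51}\right) + 8719 = \frac{560}{51} + 8719 = \frac{445229}{51}$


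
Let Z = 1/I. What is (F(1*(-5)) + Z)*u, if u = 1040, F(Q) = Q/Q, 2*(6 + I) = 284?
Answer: 17810/17 ≈ 1047.6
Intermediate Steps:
I = 136 (I = -6 + (1/2)*284 = -6 + 142 = 136)
F(Q) = 1
Z = 1/136 ≈ 0.0073529
(F(1*(-5)) + Z)*u = (1 + 1/136)*1040 = (137/136)*1040 = 17810/17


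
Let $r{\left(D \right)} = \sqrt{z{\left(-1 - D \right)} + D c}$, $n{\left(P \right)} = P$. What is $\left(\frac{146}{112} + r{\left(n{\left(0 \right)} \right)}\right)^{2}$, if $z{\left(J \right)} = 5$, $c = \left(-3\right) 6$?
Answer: $\frac{21009}{3136} + \frac{73 \sqrt{5}}{28} \approx 12.529$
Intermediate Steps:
$c = -18$
$r{\left(D \right)} = \sqrt{5 - 18 D}$ ($r{\left(D \right)} = \sqrt{5 + D \left(-18\right)} = \sqrt{5 - 18 D}$)
$\left(\frac{146}{112} + r{\left(n{\left(0 \right)} \right)}\right)^{2} = \left(\frac{146}{112} + \sqrt{5 - 0}\right)^{2} = \left(146 \cdot \frac{1}{112} + \sqrt{5 + 0}\right)^{2} = \left(\frac{73}{56} + \sqrt{5}\right)^{2}$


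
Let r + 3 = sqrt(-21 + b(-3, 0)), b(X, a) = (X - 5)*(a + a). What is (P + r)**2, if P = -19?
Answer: (22 - I*sqrt(21))**2 ≈ 463.0 - 201.63*I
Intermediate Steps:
b(X, a) = 2*a*(-5 + X) (b(X, a) = (-5 + X)*(2*a) = 2*a*(-5 + X))
r = -3 + I*sqrt(21) (r = -3 + sqrt(-21 + 2*0*(-5 - 3)) = -3 + sqrt(-21 + 2*0*(-8)) = -3 + sqrt(-21 + 0) = -3 + sqrt(-21) = -3 + I*sqrt(21) ≈ -3.0 + 4.5826*I)
(P + r)**2 = (-19 + (-3 + I*sqrt(21)))**2 = (-22 + I*sqrt(21))**2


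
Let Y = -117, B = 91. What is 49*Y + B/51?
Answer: -292292/51 ≈ -5731.2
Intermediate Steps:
49*Y + B/51 = 49*(-117) + 91/51 = -5733 + 91*(1/51) = -5733 + 91/51 = -292292/51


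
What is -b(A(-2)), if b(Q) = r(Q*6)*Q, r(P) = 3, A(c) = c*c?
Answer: -12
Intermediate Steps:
A(c) = c²
b(Q) = 3*Q
-b(A(-2)) = -3*(-2)² = -3*4 = -1*12 = -12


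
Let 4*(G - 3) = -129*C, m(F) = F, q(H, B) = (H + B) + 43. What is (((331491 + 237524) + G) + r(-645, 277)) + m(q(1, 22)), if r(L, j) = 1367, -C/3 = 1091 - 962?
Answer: 2331727/4 ≈ 5.8293e+5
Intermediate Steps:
q(H, B) = 43 + B + H (q(H, B) = (B + H) + 43 = 43 + B + H)
C = -387 (C = -3*(1091 - 962) = -3*129 = -387)
G = 49935/4 (G = 3 + (-129*(-387))/4 = 3 + (1/4)*49923 = 3 + 49923/4 = 49935/4 ≈ 12484.)
(((331491 + 237524) + G) + r(-645, 277)) + m(q(1, 22)) = (((331491 + 237524) + 49935/4) + 1367) + (43 + 22 + 1) = ((569015 + 49935/4) + 1367) + 66 = (2325995/4 + 1367) + 66 = 2331463/4 + 66 = 2331727/4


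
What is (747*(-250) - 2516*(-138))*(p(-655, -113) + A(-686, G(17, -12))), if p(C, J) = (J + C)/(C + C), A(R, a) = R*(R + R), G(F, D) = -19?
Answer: 98919331403952/655 ≈ 1.5102e+11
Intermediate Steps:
A(R, a) = 2*R² (A(R, a) = R*(2*R) = 2*R²)
p(C, J) = (C + J)/(2*C) (p(C, J) = (C + J)/((2*C)) = (C + J)*(1/(2*C)) = (C + J)/(2*C))
(747*(-250) - 2516*(-138))*(p(-655, -113) + A(-686, G(17, -12))) = (747*(-250) - 2516*(-138))*((½)*(-655 - 113)/(-655) + 2*(-686)²) = (-186750 + 347208)*((½)*(-1/655)*(-768) + 2*470596) = 160458*(384/655 + 941192) = 160458*(616481144/655) = 98919331403952/655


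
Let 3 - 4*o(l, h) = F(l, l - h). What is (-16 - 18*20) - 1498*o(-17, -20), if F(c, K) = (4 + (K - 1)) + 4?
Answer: 4491/2 ≈ 2245.5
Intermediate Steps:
F(c, K) = 7 + K (F(c, K) = (4 + (-1 + K)) + 4 = (3 + K) + 4 = 7 + K)
o(l, h) = -1 - l/4 + h/4 (o(l, h) = 3/4 - (7 + (l - h))/4 = 3/4 - (7 + l - h)/4 = 3/4 + (-7/4 - l/4 + h/4) = -1 - l/4 + h/4)
(-16 - 18*20) - 1498*o(-17, -20) = (-16 - 18*20) - 1498*(-1 - 1/4*(-17) + (1/4)*(-20)) = (-16 - 360) - 1498*(-1 + 17/4 - 5) = -376 - 1498*(-7/4) = -376 + 5243/2 = 4491/2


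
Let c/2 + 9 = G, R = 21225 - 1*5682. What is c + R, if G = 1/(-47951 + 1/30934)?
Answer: 23028484455457/1483316233 ≈ 15525.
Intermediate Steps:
R = 15543 (R = 21225 - 5682 = 15543)
G = -30934/1483316233 (G = 1/(-47951 + 1/30934) = 1/(-1483316233/30934) = -30934/1483316233 ≈ -2.0855e-5)
c = -26699754062/1483316233 (c = -18 + 2*(-30934/1483316233) = -18 - 61868/1483316233 = -26699754062/1483316233 ≈ -18.000)
c + R = -26699754062/1483316233 + 15543 = 23028484455457/1483316233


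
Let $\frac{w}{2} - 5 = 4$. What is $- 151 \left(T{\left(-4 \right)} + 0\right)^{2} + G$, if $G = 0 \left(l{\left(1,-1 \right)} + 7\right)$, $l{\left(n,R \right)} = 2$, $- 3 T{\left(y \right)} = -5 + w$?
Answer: $- \frac{25519}{9} \approx -2835.4$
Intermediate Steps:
$w = 18$ ($w = 10 + 2 \cdot 4 = 10 + 8 = 18$)
$T{\left(y \right)} = - \frac{13}{3}$ ($T{\left(y \right)} = - \frac{-5 + 18}{3} = \left(- \frac{1}{3}\right) 13 = - \frac{13}{3}$)
$G = 0$ ($G = 0 \left(2 + 7\right) = 0 \cdot 9 = 0$)
$- 151 \left(T{\left(-4 \right)} + 0\right)^{2} + G = - 151 \left(- \frac{13}{3} + 0\right)^{2} + 0 = - 151 \left(- \frac{13}{3}\right)^{2} + 0 = \left(-151\right) \frac{169}{9} + 0 = - \frac{25519}{9} + 0 = - \frac{25519}{9}$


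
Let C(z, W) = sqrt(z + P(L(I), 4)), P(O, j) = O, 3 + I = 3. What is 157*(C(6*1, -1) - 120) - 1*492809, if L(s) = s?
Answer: -511649 + 157*sqrt(6) ≈ -5.1126e+5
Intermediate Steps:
I = 0 (I = -3 + 3 = 0)
C(z, W) = sqrt(z) (C(z, W) = sqrt(z + 0) = sqrt(z))
157*(C(6*1, -1) - 120) - 1*492809 = 157*(sqrt(6*1) - 120) - 1*492809 = 157*(sqrt(6) - 120) - 492809 = 157*(-120 + sqrt(6)) - 492809 = (-18840 + 157*sqrt(6)) - 492809 = -511649 + 157*sqrt(6)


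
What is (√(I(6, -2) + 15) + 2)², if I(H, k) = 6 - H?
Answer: (2 + √15)² ≈ 34.492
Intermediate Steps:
(√(I(6, -2) + 15) + 2)² = (√((6 - 1*6) + 15) + 2)² = (√((6 - 6) + 15) + 2)² = (√(0 + 15) + 2)² = (√15 + 2)² = (2 + √15)²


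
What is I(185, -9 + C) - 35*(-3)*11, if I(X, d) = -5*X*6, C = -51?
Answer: -4395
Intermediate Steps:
I(X, d) = -30*X
I(185, -9 + C) - 35*(-3)*11 = -30*185 - 35*(-3)*11 = -5550 - (-105)*11 = -5550 - 1*(-1155) = -5550 + 1155 = -4395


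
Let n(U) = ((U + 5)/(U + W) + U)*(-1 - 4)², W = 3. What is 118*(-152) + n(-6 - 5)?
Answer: -72769/4 ≈ -18192.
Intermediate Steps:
n(U) = 25*U + 25*(5 + U)/(3 + U) (n(U) = ((U + 5)/(U + 3) + U)*(-1 - 4)² = ((5 + U)/(3 + U) + U)*(-5)² = ((5 + U)/(3 + U) + U)*25 = (U + (5 + U)/(3 + U))*25 = 25*U + 25*(5 + U)/(3 + U))
118*(-152) + n(-6 - 5) = 118*(-152) + 25*(5 + (-6 - 5)² + 4*(-6 - 5))/(3 + (-6 - 5)) = -17936 + 25*(5 + (-11)² + 4*(-11))/(3 - 11) = -17936 + 25*(5 + 121 - 44)/(-8) = -17936 + 25*(-⅛)*82 = -17936 - 1025/4 = -72769/4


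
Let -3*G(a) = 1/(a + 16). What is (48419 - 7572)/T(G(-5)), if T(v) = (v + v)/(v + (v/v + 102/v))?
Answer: 2267947981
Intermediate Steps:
G(a) = -1/(3*(16 + a)) (G(a) = -1/(3*(a + 16)) = -1/(3*(16 + a)))
T(v) = 2*v/(1 + v + 102/v) (T(v) = (2*v)/(v + (1 + 102/v)) = (2*v)/(1 + v + 102/v) = 2*v/(1 + v + 102/v))
(48419 - 7572)/T(G(-5)) = (48419 - 7572)/((2*(-1/(48 + 3*(-5)))²/(102 - 1/(48 + 3*(-5)) + (-1/(48 + 3*(-5)))²))) = 40847/((2*(-1/(48 - 15))²/(102 - 1/(48 - 15) + (-1/(48 - 15))²))) = 40847/((2*(-1/33)²/(102 - 1/33 + (-1/33)²))) = 40847/((2*(1/1089)/(102 - 1/33 + 1/1089))) = 40847/((2*(1/1089)/(111046/1089))) = 40847/((2*(1/1089)*(1089/111046))) = 40847/(1/55523) = 40847*55523 = 2267947981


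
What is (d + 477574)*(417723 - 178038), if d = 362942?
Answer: 201459077460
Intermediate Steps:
(d + 477574)*(417723 - 178038) = (362942 + 477574)*(417723 - 178038) = 840516*239685 = 201459077460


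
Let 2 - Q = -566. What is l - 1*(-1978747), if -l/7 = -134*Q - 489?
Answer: 2514954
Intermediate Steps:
Q = 568 (Q = 2 - 1*(-566) = 2 + 566 = 568)
l = 536207 (l = -7*(-134*568 - 489) = -7*(-76112 - 489) = -7*(-76601) = 536207)
l - 1*(-1978747) = 536207 - 1*(-1978747) = 536207 + 1978747 = 2514954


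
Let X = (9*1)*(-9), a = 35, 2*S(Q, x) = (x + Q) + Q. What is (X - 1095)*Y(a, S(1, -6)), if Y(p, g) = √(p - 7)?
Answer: -2352*√7 ≈ -6222.8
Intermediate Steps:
S(Q, x) = Q + x/2 (S(Q, x) = ((x + Q) + Q)/2 = ((Q + x) + Q)/2 = (x + 2*Q)/2 = Q + x/2)
X = -81 (X = 9*(-9) = -81)
Y(p, g) = √(-7 + p)
(X - 1095)*Y(a, S(1, -6)) = (-81 - 1095)*√(-7 + 35) = -2352*√7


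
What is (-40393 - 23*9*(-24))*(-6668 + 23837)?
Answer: -608211825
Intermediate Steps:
(-40393 - 23*9*(-24))*(-6668 + 23837) = (-40393 - 207*(-24))*17169 = (-40393 + 4968)*17169 = -35425*17169 = -608211825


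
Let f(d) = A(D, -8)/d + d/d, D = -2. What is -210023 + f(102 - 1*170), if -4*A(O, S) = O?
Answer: -28562993/136 ≈ -2.1002e+5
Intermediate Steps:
A(O, S) = -O/4
f(d) = 1 + 1/(2*d) (f(d) = (-¼*(-2))/d + d/d = 1/(2*d) + 1 = 1 + 1/(2*d))
-210023 + f(102 - 1*170) = -210023 + (½ + (102 - 1*170))/(102 - 1*170) = -210023 + (½ + (102 - 170))/(102 - 170) = -210023 + (½ - 68)/(-68) = -210023 - 1/68*(-135/2) = -210023 + 135/136 = -28562993/136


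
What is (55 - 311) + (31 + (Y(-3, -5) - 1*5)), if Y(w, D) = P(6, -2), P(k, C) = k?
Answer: -224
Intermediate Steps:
Y(w, D) = 6
(55 - 311) + (31 + (Y(-3, -5) - 1*5)) = (55 - 311) + (31 + (6 - 1*5)) = -256 + (31 + (6 - 5)) = -256 + (31 + 1) = -256 + 32 = -224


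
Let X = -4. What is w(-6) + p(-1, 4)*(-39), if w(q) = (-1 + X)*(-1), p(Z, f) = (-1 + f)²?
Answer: -346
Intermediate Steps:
w(q) = 5 (w(q) = (-1 - 4)*(-1) = -5*(-1) = 5)
w(-6) + p(-1, 4)*(-39) = 5 + (-1 + 4)²*(-39) = 5 + 3²*(-39) = 5 + 9*(-39) = 5 - 351 = -346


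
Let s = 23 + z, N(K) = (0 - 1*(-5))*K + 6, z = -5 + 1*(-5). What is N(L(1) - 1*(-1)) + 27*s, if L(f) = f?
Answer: 367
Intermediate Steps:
z = -10 (z = -5 - 5 = -10)
N(K) = 6 + 5*K (N(K) = (0 + 5)*K + 6 = 5*K + 6 = 6 + 5*K)
s = 13 (s = 23 - 10 = 13)
N(L(1) - 1*(-1)) + 27*s = (6 + 5*(1 - 1*(-1))) + 27*13 = (6 + 5*(1 + 1)) + 351 = (6 + 5*2) + 351 = (6 + 10) + 351 = 16 + 351 = 367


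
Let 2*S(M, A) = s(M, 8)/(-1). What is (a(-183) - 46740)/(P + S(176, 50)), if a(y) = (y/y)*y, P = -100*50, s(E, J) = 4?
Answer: 46923/5002 ≈ 9.3808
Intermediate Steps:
S(M, A) = -2 (S(M, A) = (4/(-1))/2 = (4*(-1))/2 = (½)*(-4) = -2)
P = -5000
a(y) = y (a(y) = 1*y = y)
(a(-183) - 46740)/(P + S(176, 50)) = (-183 - 46740)/(-5000 - 2) = -46923/(-5002) = -46923*(-1/5002) = 46923/5002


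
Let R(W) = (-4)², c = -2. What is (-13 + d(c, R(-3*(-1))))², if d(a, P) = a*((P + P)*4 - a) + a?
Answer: 75625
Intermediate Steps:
R(W) = 16
d(a, P) = a + a*(-a + 8*P) (d(a, P) = a*((2*P)*4 - a) + a = a*(8*P - a) + a = a*(-a + 8*P) + a = a + a*(-a + 8*P))
(-13 + d(c, R(-3*(-1))))² = (-13 - 2*(1 - 1*(-2) + 8*16))² = (-13 - 2*(1 + 2 + 128))² = (-13 - 2*131)² = (-13 - 262)² = (-275)² = 75625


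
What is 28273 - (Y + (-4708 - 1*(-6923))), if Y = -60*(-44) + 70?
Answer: 23348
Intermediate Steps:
Y = 2710 (Y = 2640 + 70 = 2710)
28273 - (Y + (-4708 - 1*(-6923))) = 28273 - (2710 + (-4708 - 1*(-6923))) = 28273 - (2710 + (-4708 + 6923)) = 28273 - (2710 + 2215) = 28273 - 1*4925 = 28273 - 4925 = 23348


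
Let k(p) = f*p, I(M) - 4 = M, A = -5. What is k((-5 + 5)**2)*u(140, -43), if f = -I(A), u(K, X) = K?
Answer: 0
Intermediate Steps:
I(M) = 4 + M
f = 1 (f = -(4 - 5) = -1*(-1) = 1)
k(p) = p (k(p) = 1*p = p)
k((-5 + 5)**2)*u(140, -43) = (-5 + 5)**2*140 = 0**2*140 = 0*140 = 0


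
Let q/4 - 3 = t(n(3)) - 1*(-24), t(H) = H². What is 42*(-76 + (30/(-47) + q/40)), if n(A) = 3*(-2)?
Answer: -694239/235 ≈ -2954.2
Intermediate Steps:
n(A) = -6
q = 252 (q = 12 + 4*((-6)² - 1*(-24)) = 12 + 4*(36 + 24) = 12 + 4*60 = 12 + 240 = 252)
42*(-76 + (30/(-47) + q/40)) = 42*(-76 + (30/(-47) + 252/40)) = 42*(-76 + (30*(-1/47) + 252*(1/40))) = 42*(-76 + (-30/47 + 63/10)) = 42*(-76 + 2661/470) = 42*(-33059/470) = -694239/235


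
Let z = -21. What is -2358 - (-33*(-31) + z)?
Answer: -3360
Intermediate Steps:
-2358 - (-33*(-31) + z) = -2358 - (-33*(-31) - 21) = -2358 - (1023 - 21) = -2358 - 1*1002 = -2358 - 1002 = -3360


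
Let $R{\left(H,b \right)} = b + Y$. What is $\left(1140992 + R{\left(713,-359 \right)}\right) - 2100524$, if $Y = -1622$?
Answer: $-961513$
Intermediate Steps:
$R{\left(H,b \right)} = -1622 + b$ ($R{\left(H,b \right)} = b - 1622 = -1622 + b$)
$\left(1140992 + R{\left(713,-359 \right)}\right) - 2100524 = \left(1140992 - 1981\right) - 2100524 = 1139011 - 2100524 = -961513$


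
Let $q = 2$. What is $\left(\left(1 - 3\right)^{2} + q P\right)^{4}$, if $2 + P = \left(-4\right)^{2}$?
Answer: $1048576$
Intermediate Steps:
$P = 14$ ($P = -2 + \left(-4\right)^{2} = -2 + 16 = 14$)
$\left(\left(1 - 3\right)^{2} + q P\right)^{4} = \left(\left(1 - 3\right)^{2} + 2 \cdot 14\right)^{4} = \left(\left(-2\right)^{2} + 28\right)^{4} = \left(4 + 28\right)^{4} = 32^{4} = 1048576$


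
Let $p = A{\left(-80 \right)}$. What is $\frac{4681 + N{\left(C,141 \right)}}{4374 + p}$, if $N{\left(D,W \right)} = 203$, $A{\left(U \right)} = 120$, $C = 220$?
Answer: $\frac{814}{749} \approx 1.0868$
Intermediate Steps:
$p = 120$
$\frac{4681 + N{\left(C,141 \right)}}{4374 + p} = \frac{4681 + 203}{4374 + 120} = \frac{4884}{4494} = 4884 \cdot \frac{1}{4494} = \frac{814}{749}$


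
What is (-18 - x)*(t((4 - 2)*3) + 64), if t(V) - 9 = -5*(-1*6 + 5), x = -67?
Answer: 3822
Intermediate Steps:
t(V) = 14 (t(V) = 9 - 5*(-1*6 + 5) = 9 - 5*(-6 + 5) = 9 - 5*(-1) = 9 + 5 = 14)
(-18 - x)*(t((4 - 2)*3) + 64) = (-18 - 1*(-67))*(14 + 64) = (-18 + 67)*78 = 49*78 = 3822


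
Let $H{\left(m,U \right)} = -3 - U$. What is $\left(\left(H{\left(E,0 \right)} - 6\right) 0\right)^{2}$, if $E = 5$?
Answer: $0$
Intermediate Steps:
$\left(\left(H{\left(E,0 \right)} - 6\right) 0\right)^{2} = \left(\left(\left(-3 - 0\right) - 6\right) 0\right)^{2} = \left(\left(\left(-3 + 0\right) - 6\right) 0\right)^{2} = \left(\left(-3 - 6\right) 0\right)^{2} = \left(\left(-9\right) 0\right)^{2} = 0^{2} = 0$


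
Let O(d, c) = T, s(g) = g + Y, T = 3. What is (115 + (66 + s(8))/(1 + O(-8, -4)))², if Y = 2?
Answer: 17956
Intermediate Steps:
s(g) = 2 + g (s(g) = g + 2 = 2 + g)
O(d, c) = 3
(115 + (66 + s(8))/(1 + O(-8, -4)))² = (115 + (66 + (2 + 8))/(1 + 3))² = (115 + (66 + 10)/4)² = (115 + 76*(¼))² = (115 + 19)² = 134² = 17956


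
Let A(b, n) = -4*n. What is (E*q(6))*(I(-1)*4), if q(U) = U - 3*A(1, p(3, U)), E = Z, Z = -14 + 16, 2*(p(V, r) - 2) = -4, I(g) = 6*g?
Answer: -288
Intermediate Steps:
p(V, r) = 0 (p(V, r) = 2 + (½)*(-4) = 2 - 2 = 0)
Z = 2
E = 2
q(U) = U (q(U) = U - (-12)*0 = U - 3*0 = U + 0 = U)
(E*q(6))*(I(-1)*4) = (2*6)*((6*(-1))*4) = 12*(-6*4) = 12*(-24) = -288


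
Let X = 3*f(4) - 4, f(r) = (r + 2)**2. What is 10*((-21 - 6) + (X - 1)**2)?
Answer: 105820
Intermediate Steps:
f(r) = (2 + r)**2
X = 104 (X = 3*(2 + 4)**2 - 4 = 3*6**2 - 4 = 3*36 - 4 = 108 - 4 = 104)
10*((-21 - 6) + (X - 1)**2) = 10*((-21 - 6) + (104 - 1)**2) = 10*(-27 + 103**2) = 10*(-27 + 10609) = 10*10582 = 105820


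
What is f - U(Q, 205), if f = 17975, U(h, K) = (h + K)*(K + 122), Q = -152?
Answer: 644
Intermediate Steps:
U(h, K) = (122 + K)*(K + h) (U(h, K) = (K + h)*(122 + K) = (122 + K)*(K + h))
f - U(Q, 205) = 17975 - (205² + 122*205 + 122*(-152) + 205*(-152)) = 17975 - (42025 + 25010 - 18544 - 31160) = 17975 - 1*17331 = 17975 - 17331 = 644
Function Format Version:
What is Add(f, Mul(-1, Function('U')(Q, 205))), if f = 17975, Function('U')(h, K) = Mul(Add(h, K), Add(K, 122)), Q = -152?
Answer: 644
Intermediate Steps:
Function('U')(h, K) = Mul(Add(122, K), Add(K, h)) (Function('U')(h, K) = Mul(Add(K, h), Add(122, K)) = Mul(Add(122, K), Add(K, h)))
Add(f, Mul(-1, Function('U')(Q, 205))) = Add(17975, Mul(-1, Add(Pow(205, 2), Mul(122, 205), Mul(122, -152), Mul(205, -152)))) = Add(17975, Mul(-1, Add(42025, 25010, -18544, -31160))) = Add(17975, Mul(-1, 17331)) = Add(17975, -17331) = 644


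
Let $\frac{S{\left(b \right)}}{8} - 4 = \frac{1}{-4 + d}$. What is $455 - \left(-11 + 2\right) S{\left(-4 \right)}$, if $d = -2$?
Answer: $731$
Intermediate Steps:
$S{\left(b \right)} = \frac{92}{3}$ ($S{\left(b \right)} = 32 + \frac{8}{-4 - 2} = 32 + \frac{8}{-6} = 32 + 8 \left(- \frac{1}{6}\right) = 32 - \frac{4}{3} = \frac{92}{3}$)
$455 - \left(-11 + 2\right) S{\left(-4 \right)} = 455 - \left(-11 + 2\right) \frac{92}{3} = 455 - \left(-9\right) \frac{92}{3} = 455 - -276 = 455 + 276 = 731$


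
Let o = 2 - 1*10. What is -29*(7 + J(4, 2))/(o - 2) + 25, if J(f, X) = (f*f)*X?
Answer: 1381/10 ≈ 138.10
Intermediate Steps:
J(f, X) = X*f² (J(f, X) = f²*X = X*f²)
o = -8 (o = 2 - 10 = -8)
-29*(7 + J(4, 2))/(o - 2) + 25 = -29*(7 + 2*4²)/(-8 - 2) + 25 = -29*(7 + 2*16)/(-10) + 25 = -29*(7 + 32)*(-1)/10 + 25 = -1131*(-1)/10 + 25 = -29*(-39/10) + 25 = 1131/10 + 25 = 1381/10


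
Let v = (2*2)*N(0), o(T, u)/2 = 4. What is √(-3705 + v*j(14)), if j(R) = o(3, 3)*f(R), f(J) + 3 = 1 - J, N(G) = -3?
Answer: 3*I*√241 ≈ 46.573*I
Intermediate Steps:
o(T, u) = 8 (o(T, u) = 2*4 = 8)
f(J) = -2 - J (f(J) = -3 + (1 - J) = -2 - J)
v = -12 (v = (2*2)*(-3) = 4*(-3) = -12)
j(R) = -16 - 8*R (j(R) = 8*(-2 - R) = -16 - 8*R)
√(-3705 + v*j(14)) = √(-3705 - 12*(-16 - 8*14)) = √(-3705 - 12*(-16 - 112)) = √(-3705 - 12*(-128)) = √(-3705 + 1536) = √(-2169) = 3*I*√241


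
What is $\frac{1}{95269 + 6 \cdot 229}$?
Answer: $\frac{1}{96643} \approx 1.0347 \cdot 10^{-5}$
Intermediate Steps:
$\frac{1}{95269 + 6 \cdot 229} = \frac{1}{95269 + 1374} = \frac{1}{96643}$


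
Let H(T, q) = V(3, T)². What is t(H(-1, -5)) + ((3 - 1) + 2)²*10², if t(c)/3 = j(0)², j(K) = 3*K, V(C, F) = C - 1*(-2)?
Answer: 1600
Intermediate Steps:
V(C, F) = 2 + C (V(C, F) = C + 2 = 2 + C)
H(T, q) = 25 (H(T, q) = (2 + 3)² = 5² = 25)
t(c) = 0 (t(c) = 3*(3*0)² = 3*0² = 3*0 = 0)
t(H(-1, -5)) + ((3 - 1) + 2)²*10² = 0 + ((3 - 1) + 2)²*10² = 0 + (2 + 2)²*100 = 0 + 4²*100 = 0 + 16*100 = 0 + 1600 = 1600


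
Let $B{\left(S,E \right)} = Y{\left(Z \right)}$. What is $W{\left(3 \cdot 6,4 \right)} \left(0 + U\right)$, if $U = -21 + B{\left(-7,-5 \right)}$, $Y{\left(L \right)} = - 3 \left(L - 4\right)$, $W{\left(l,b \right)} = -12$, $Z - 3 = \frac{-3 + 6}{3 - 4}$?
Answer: $108$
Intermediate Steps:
$Z = 0$ ($Z = 3 + \frac{-3 + 6}{3 - 4} = 3 + \frac{3}{-1} = 3 + 3 \left(-1\right) = 3 - 3 = 0$)
$Y{\left(L \right)} = 12 - 3 L$ ($Y{\left(L \right)} = - 3 \left(-4 + L\right) = 12 - 3 L$)
$B{\left(S,E \right)} = 12$ ($B{\left(S,E \right)} = 12 - 0 = 12 + 0 = 12$)
$U = -9$ ($U = -21 + 12 = -9$)
$W{\left(3 \cdot 6,4 \right)} \left(0 + U\right) = - 12 \left(0 - 9\right) = \left(-12\right) \left(-9\right) = 108$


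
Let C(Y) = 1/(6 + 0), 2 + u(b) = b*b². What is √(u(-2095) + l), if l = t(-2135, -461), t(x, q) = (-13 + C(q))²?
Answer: I*√331020259643/6 ≈ 95891.0*I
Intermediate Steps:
u(b) = -2 + b³ (u(b) = -2 + b*b² = -2 + b³)
C(Y) = ⅙ (C(Y) = 1/6 = ⅙)
t(x, q) = 5929/36 (t(x, q) = (-13 + ⅙)² = (-77/6)² = 5929/36)
l = 5929/36 ≈ 164.69
√(u(-2095) + l) = √((-2 + (-2095)³) + 5929/36) = √((-2 - 9195007375) + 5929/36) = √(-9195007377 + 5929/36) = √(-331020259643/36) = I*√331020259643/6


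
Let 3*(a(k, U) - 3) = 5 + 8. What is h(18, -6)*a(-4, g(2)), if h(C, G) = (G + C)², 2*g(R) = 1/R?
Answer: 1056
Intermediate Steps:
g(R) = 1/(2*R)
a(k, U) = 22/3 (a(k, U) = 3 + (5 + 8)/3 = 3 + (⅓)*13 = 3 + 13/3 = 22/3)
h(C, G) = (C + G)²
h(18, -6)*a(-4, g(2)) = (18 - 6)²*(22/3) = 12²*(22/3) = 144*(22/3) = 1056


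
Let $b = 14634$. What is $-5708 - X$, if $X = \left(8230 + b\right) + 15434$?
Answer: $-44006$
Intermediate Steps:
$X = 38298$ ($X = \left(8230 + 14634\right) + 15434 = 22864 + 15434 = 38298$)
$-5708 - X = -5708 - 38298 = -44006$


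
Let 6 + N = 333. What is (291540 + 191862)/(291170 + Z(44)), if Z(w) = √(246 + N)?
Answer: 140752160340/84779968327 - 483402*√573/84779968327 ≈ 1.6601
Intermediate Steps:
N = 327 (N = -6 + 333 = 327)
Z(w) = √573 (Z(w) = √(246 + 327) = √573)
(291540 + 191862)/(291170 + Z(44)) = (291540 + 191862)/(291170 + √573) = 483402/(291170 + √573)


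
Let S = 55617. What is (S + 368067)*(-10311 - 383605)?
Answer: -166895906544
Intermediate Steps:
(S + 368067)*(-10311 - 383605) = (55617 + 368067)*(-10311 - 383605) = 423684*(-393916) = -166895906544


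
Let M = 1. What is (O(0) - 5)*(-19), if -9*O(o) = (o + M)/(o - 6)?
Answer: 5111/54 ≈ 94.648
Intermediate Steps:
O(o) = -(1 + o)/(9*(-6 + o)) (O(o) = -(o + 1)/(9*(o - 6)) = -(1 + o)/(9*(-6 + o)))
(O(0) - 5)*(-19) = ((-1 - 1*0)/(9*(-6 + 0)) - 5)*(-19) = ((⅑)*(-1 + 0)/(-6) - 5)*(-19) = ((⅑)*(-⅙)*(-1) - 5)*(-19) = (1/54 - 5)*(-19) = -269/54*(-19) = 5111/54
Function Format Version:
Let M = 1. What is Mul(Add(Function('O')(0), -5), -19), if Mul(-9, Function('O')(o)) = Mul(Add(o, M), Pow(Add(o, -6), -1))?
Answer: Rational(5111, 54) ≈ 94.648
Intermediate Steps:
Function('O')(o) = Mul(Rational(-1, 9), Pow(Add(-6, o), -1), Add(1, o)) (Function('O')(o) = Mul(Rational(-1, 9), Mul(Add(o, 1), Pow(Add(o, -6), -1))) = Mul(Rational(-1, 9), Mul(Add(1, o), Pow(Add(-6, o), -1))) = Mul(Rational(-1, 9), Mul(Pow(Add(-6, o), -1), Add(1, o))) = Mul(Rational(-1, 9), Pow(Add(-6, o), -1), Add(1, o)))
Mul(Add(Function('O')(0), -5), -19) = Mul(Add(Mul(Rational(1, 9), Pow(Add(-6, 0), -1), Add(-1, Mul(-1, 0))), -5), -19) = Mul(Add(Mul(Rational(1, 9), Pow(-6, -1), Add(-1, 0)), -5), -19) = Mul(Add(Mul(Rational(1, 9), Rational(-1, 6), -1), -5), -19) = Mul(Add(Rational(1, 54), -5), -19) = Mul(Rational(-269, 54), -19) = Rational(5111, 54)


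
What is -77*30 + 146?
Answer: -2164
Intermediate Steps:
-77*30 + 146 = -2310 + 146 = -2164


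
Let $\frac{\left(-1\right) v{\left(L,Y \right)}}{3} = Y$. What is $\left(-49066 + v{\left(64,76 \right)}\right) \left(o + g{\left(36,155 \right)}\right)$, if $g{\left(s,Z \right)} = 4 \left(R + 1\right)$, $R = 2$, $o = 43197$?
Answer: $-2129944446$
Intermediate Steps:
$v{\left(L,Y \right)} = - 3 Y$
$g{\left(s,Z \right)} = 12$ ($g{\left(s,Z \right)} = 4 \left(2 + 1\right) = 4 \cdot 3 = 12$)
$\left(-49066 + v{\left(64,76 \right)}\right) \left(o + g{\left(36,155 \right)}\right) = \left(-49066 - 228\right) \left(43197 + 12\right) = \left(-49066 - 228\right) 43209 = \left(-49294\right) 43209 = -2129944446$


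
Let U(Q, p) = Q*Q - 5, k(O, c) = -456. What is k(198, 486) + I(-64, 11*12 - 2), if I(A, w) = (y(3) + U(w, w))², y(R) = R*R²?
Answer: 286353628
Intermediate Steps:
U(Q, p) = -5 + Q² (U(Q, p) = Q² - 5 = -5 + Q²)
y(R) = R³
I(A, w) = (22 + w²)² (I(A, w) = (3³ + (-5 + w²))² = (27 + (-5 + w²))² = (22 + w²)²)
k(198, 486) + I(-64, 11*12 - 2) = -456 + (22 + (11*12 - 2)²)² = -456 + (22 + (132 - 2)²)² = -456 + (22 + 130²)² = -456 + (22 + 16900)² = -456 + 16922² = -456 + 286354084 = 286353628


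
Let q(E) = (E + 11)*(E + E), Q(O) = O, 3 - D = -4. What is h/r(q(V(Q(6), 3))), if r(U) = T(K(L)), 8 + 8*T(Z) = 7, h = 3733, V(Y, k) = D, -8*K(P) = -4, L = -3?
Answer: -29864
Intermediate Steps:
D = 7 (D = 3 - 1*(-4) = 3 + 4 = 7)
K(P) = ½ (K(P) = -⅛*(-4) = ½)
V(Y, k) = 7
q(E) = 2*E*(11 + E) (q(E) = (11 + E)*(2*E) = 2*E*(11 + E))
T(Z) = -⅛ (T(Z) = -1 + (⅛)*7 = -1 + 7/8 = -⅛)
r(U) = -⅛
h/r(q(V(Q(6), 3))) = 3733/(-⅛) = 3733*(-8) = -29864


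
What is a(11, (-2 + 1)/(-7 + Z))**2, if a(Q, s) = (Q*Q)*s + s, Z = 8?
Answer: 14884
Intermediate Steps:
a(Q, s) = s + s*Q**2 (a(Q, s) = Q**2*s + s = s*Q**2 + s = s + s*Q**2)
a(11, (-2 + 1)/(-7 + Z))**2 = (((-2 + 1)/(-7 + 8))*(1 + 11**2))**2 = ((-1/1)*(1 + 121))**2 = (-1*1*122)**2 = (-1*122)**2 = (-122)**2 = 14884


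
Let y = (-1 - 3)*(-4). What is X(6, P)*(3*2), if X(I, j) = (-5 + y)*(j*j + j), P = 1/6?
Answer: 77/6 ≈ 12.833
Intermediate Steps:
y = 16 (y = -4*(-4) = 16)
P = ⅙ ≈ 0.16667
X(I, j) = 11*j + 11*j² (X(I, j) = (-5 + 16)*(j*j + j) = 11*(j² + j) = 11*(j + j²) = 11*j + 11*j²)
X(6, P)*(3*2) = (11*(⅙)*(1 + ⅙))*(3*2) = (11*(⅙)*(7/6))*6 = (77/36)*6 = 77/6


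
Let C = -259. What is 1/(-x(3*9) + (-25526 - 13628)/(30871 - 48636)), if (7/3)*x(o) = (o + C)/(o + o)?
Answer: 1119195/4527442 ≈ 0.24720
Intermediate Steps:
x(o) = 3*(-259 + o)/(14*o) (x(o) = 3*((o - 259)/(o + o))/7 = 3*((-259 + o)/((2*o)))/7 = 3*((-259 + o)*(1/(2*o)))/7 = 3*((-259 + o)/(2*o))/7 = 3*(-259 + o)/(14*o))
1/(-x(3*9) + (-25526 - 13628)/(30871 - 48636)) = 1/(-3*(-259 + 3*9)/(14*(3*9)) + (-25526 - 13628)/(30871 - 48636)) = 1/(-3*(-259 + 27)/(14*27) - 39154/(-17765)) = 1/(-3*(-232)/(14*27) - 39154*(-1/17765)) = 1/(-1*(-116/63) + 39154/17765) = 1/(116/63 + 39154/17765) = 1/(4527442/1119195) = 1119195/4527442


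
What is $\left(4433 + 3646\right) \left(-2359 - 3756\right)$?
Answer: $-49403085$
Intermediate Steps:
$\left(4433 + 3646\right) \left(-2359 - 3756\right) = 8079 \left(-6115\right) = -49403085$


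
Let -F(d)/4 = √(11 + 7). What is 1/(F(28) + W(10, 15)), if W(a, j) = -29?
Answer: -29/553 + 12*√2/553 ≈ -0.021753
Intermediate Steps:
F(d) = -12*√2 (F(d) = -4*√(11 + 7) = -12*√2)
1/(F(28) + W(10, 15)) = 1/(-12*√2 - 29) = 1/(-29 - 12*√2)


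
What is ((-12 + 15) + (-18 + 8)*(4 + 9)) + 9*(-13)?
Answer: -244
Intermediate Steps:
((-12 + 15) + (-18 + 8)*(4 + 9)) + 9*(-13) = (3 - 10*13) - 117 = (3 - 130) - 117 = -127 - 117 = -244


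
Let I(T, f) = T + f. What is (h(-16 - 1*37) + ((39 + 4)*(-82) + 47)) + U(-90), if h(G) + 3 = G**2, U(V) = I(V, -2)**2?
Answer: 7791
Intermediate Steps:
U(V) = (-2 + V)**2 (U(V) = (V - 2)**2 = (-2 + V)**2)
h(G) = -3 + G**2
(h(-16 - 1*37) + ((39 + 4)*(-82) + 47)) + U(-90) = ((-3 + (-16 - 1*37)**2) + ((39 + 4)*(-82) + 47)) + (-2 - 90)**2 = ((-3 + (-16 - 37)**2) + (43*(-82) + 47)) + (-92)**2 = ((-3 + (-53)**2) + (-3526 + 47)) + 8464 = ((-3 + 2809) - 3479) + 8464 = (2806 - 3479) + 8464 = -673 + 8464 = 7791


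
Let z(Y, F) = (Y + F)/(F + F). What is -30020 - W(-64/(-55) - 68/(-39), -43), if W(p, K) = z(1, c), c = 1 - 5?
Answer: -240163/8 ≈ -30020.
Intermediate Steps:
c = -4
z(Y, F) = (F + Y)/(2*F) (z(Y, F) = (F + Y)/((2*F)) = (F + Y)*(1/(2*F)) = (F + Y)/(2*F))
W(p, K) = 3/8 (W(p, K) = (1/2)*(-4 + 1)/(-4) = (1/2)*(-1/4)*(-3) = 3/8)
-30020 - W(-64/(-55) - 68/(-39), -43) = -30020 - 1*3/8 = -30020 - 3/8 = -240163/8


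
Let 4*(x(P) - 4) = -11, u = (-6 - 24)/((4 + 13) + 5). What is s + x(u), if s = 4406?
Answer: 17629/4 ≈ 4407.3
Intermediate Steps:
u = -15/11 (u = -30/(17 + 5) = -30/22 = -30*1/22 = -15/11 ≈ -1.3636)
x(P) = 5/4 (x(P) = 4 + (1/4)*(-11) = 4 - 11/4 = 5/4)
s + x(u) = 4406 + 5/4 = 17629/4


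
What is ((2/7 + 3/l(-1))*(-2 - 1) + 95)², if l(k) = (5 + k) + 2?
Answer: 1682209/196 ≈ 8582.7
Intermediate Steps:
l(k) = 7 + k
((2/7 + 3/l(-1))*(-2 - 1) + 95)² = ((2/7 + 3/(7 - 1))*(-2 - 1) + 95)² = ((2*(⅐) + 3/6)*(-3) + 95)² = ((2/7 + 3*(⅙))*(-3) + 95)² = ((2/7 + ½)*(-3) + 95)² = ((11/14)*(-3) + 95)² = (-33/14 + 95)² = (1297/14)² = 1682209/196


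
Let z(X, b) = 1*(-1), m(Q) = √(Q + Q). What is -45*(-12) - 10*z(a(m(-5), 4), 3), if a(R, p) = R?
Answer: 550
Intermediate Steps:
m(Q) = √2*√Q (m(Q) = √(2*Q) = √2*√Q)
z(X, b) = -1
-45*(-12) - 10*z(a(m(-5), 4), 3) = -45*(-12) - 10*(-1) = 540 + 10 = 550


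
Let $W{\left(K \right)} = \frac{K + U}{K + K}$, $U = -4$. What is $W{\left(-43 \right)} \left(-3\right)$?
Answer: $- \frac{141}{86} \approx -1.6395$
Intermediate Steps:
$W{\left(K \right)} = \frac{-4 + K}{2 K}$ ($W{\left(K \right)} = \frac{K - 4}{K + K} = \frac{-4 + K}{2 K}$)
$W{\left(-43 \right)} \left(-3\right) = \frac{-4 - 43}{2 \left(-43\right)} \left(-3\right) = \frac{1}{2} \left(- \frac{1}{43}\right) \left(-47\right) \left(-3\right) = \frac{47}{86} \left(-3\right) = - \frac{141}{86}$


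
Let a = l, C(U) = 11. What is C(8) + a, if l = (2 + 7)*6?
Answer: 65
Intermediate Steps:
l = 54 (l = 9*6 = 54)
a = 54
C(8) + a = 11 + 54 = 65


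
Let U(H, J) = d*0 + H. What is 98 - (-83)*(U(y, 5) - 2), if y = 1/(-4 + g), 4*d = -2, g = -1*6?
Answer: -763/10 ≈ -76.300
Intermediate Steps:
g = -6
d = -½ (d = (¼)*(-2) = -½ ≈ -0.50000)
y = -⅒ (y = 1/(-4 - 6) = 1/(-10) = -⅒ ≈ -0.10000)
U(H, J) = H (U(H, J) = -½*0 + H = 0 + H = H)
98 - (-83)*(U(y, 5) - 2) = 98 - (-83)*(-⅒ - 2) = 98 - (-83)*(-21)/10 = 98 - 83*21/10 = 98 - 1743/10 = -763/10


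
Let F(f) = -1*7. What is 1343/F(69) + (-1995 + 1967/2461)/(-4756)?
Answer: -135213887/706307 ≈ -191.44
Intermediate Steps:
F(f) = -7
1343/F(69) + (-1995 + 1967/2461)/(-4756) = 1343/(-7) + (-1995 + 1967/2461)/(-4756) = 1343*(-⅐) + (-1995 + 1967*(1/2461))*(-1/4756) = -1343/7 + (-1995 + 1967/2461)*(-1/4756) = -1343/7 - 4907728/2461*(-1/4756) = -1343/7 + 42308/100901 = -135213887/706307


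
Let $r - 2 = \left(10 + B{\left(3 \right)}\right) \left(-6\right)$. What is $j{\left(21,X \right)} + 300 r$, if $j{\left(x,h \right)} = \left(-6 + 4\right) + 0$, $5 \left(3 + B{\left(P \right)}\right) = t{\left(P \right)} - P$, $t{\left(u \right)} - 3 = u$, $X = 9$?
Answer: $-13082$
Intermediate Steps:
$t{\left(u \right)} = 3 + u$
$B{\left(P \right)} = - \frac{12}{5}$ ($B{\left(P \right)} = -3 + \frac{\left(3 + P\right) - P}{5} = -3 + \frac{1}{5} \cdot 3 = -3 + \frac{3}{5} = - \frac{12}{5}$)
$r = - \frac{218}{5}$ ($r = 2 + \left(10 - \frac{12}{5}\right) \left(-6\right) = 2 + \frac{38}{5} \left(-6\right) = 2 - \frac{228}{5} = - \frac{218}{5} \approx -43.6$)
$j{\left(x,h \right)} = -2$ ($j{\left(x,h \right)} = -2 + 0 = -2$)
$j{\left(21,X \right)} + 300 r = -2 + 300 \left(- \frac{218}{5}\right) = -2 - 13080 = -13082$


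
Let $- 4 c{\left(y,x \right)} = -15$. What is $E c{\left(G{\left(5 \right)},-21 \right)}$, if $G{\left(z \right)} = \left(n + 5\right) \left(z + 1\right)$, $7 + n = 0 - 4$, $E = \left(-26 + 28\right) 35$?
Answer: $\frac{525}{2} \approx 262.5$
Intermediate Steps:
$E = 70$ ($E = 2 \cdot 35 = 70$)
$n = -11$ ($n = -7 + \left(0 - 4\right) = -7 - 4 = -11$)
$G{\left(z \right)} = -6 - 6 z$ ($G{\left(z \right)} = \left(-11 + 5\right) \left(z + 1\right) = - 6 \left(1 + z\right) = -6 - 6 z$)
$c{\left(y,x \right)} = \frac{15}{4}$ ($c{\left(y,x \right)} = \left(- \frac{1}{4}\right) \left(-15\right) = \frac{15}{4}$)
$E c{\left(G{\left(5 \right)},-21 \right)} = 70 \cdot \frac{15}{4} = \frac{525}{2}$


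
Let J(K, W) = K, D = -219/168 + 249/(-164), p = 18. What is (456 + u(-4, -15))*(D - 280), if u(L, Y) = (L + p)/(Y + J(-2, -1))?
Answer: -2512369971/19516 ≈ -1.2873e+5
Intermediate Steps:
D = -6479/2296 (D = -219*1/168 + 249*(-1/164) = -73/56 - 249/164 = -6479/2296 ≈ -2.8219)
u(L, Y) = (18 + L)/(-2 + Y) (u(L, Y) = (L + 18)/(Y - 2) = (18 + L)/(-2 + Y))
(456 + u(-4, -15))*(D - 280) = (456 + (18 - 4)/(-2 - 15))*(-6479/2296 - 280) = (456 + 14/(-17))*(-649359/2296) = (456 - 1/17*14)*(-649359/2296) = (456 - 14/17)*(-649359/2296) = (7738/17)*(-649359/2296) = -2512369971/19516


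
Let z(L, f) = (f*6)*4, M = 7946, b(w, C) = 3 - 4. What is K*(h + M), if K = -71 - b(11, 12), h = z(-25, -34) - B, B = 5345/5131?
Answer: -365786850/733 ≈ -4.9903e+5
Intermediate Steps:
b(w, C) = -1
z(L, f) = 24*f (z(L, f) = (6*f)*4 = 24*f)
B = 5345/5131 (B = 5345*(1/5131) = 5345/5131 ≈ 1.0417)
h = -4192241/5131 (h = 24*(-34) - 1*5345/5131 = -816 - 5345/5131 = -4192241/5131 ≈ -817.04)
K = -70 (K = -71 - 1*(-1) = -71 + 1 = -70)
K*(h + M) = -70*(-4192241/5131 + 7946) = -70*36578685/5131 = -365786850/733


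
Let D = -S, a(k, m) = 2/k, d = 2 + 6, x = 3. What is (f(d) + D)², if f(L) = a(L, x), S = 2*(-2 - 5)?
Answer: 3249/16 ≈ 203.06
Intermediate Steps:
S = -14 (S = 2*(-7) = -14)
d = 8
f(L) = 2/L
D = 14 (D = -1*(-14) = 14)
(f(d) + D)² = (2/8 + 14)² = (2*(⅛) + 14)² = (¼ + 14)² = (57/4)² = 3249/16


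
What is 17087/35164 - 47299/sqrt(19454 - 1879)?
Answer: 17087/35164 - 47299*sqrt(703)/3515 ≈ -356.30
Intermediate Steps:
17087/35164 - 47299/sqrt(19454 - 1879) = 17087*(1/35164) - 47299*sqrt(703)/3515 = 17087/35164 - 47299*sqrt(703)/3515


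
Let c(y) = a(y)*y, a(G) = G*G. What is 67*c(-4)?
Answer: -4288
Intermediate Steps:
a(G) = G**2
c(y) = y**3 (c(y) = y**2*y = y**3)
67*c(-4) = 67*(-4)**3 = 67*(-64) = -4288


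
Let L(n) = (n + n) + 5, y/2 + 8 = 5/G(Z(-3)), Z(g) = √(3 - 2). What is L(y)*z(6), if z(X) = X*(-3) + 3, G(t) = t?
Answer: 105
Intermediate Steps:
Z(g) = 1 (Z(g) = √1 = 1)
y = -6 (y = -16 + 2*(5/1) = -16 + 2*(5*1) = -16 + 2*5 = -16 + 10 = -6)
L(n) = 5 + 2*n (L(n) = 2*n + 5 = 5 + 2*n)
z(X) = 3 - 3*X (z(X) = -3*X + 3 = 3 - 3*X)
L(y)*z(6) = (5 + 2*(-6))*(3 - 3*6) = (5 - 12)*(3 - 18) = -7*(-15) = 105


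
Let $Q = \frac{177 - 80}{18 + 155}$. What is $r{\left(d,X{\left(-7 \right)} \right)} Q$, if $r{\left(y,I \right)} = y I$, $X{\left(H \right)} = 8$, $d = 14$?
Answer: $\frac{10864}{173} \approx 62.798$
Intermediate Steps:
$Q = \frac{97}{173} \approx 0.56069$
$r{\left(y,I \right)} = I y$
$r{\left(d,X{\left(-7 \right)} \right)} Q = 8 \cdot 14 \cdot \frac{97}{173} = 112 \cdot \frac{97}{173} = \frac{10864}{173}$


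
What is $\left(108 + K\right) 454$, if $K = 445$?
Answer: $251062$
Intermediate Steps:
$\left(108 + K\right) 454 = \left(108 + 445\right) 454 = 553 \cdot 454 = 251062$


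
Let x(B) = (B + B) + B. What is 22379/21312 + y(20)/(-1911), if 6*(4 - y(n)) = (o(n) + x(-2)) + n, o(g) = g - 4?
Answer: 14262527/13575744 ≈ 1.0506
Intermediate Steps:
o(g) = -4 + g
x(B) = 3*B (x(B) = 2*B + B = 3*B)
y(n) = 17/3 - n/3 (y(n) = 4 - (((-4 + n) + 3*(-2)) + n)/6 = 4 - (((-4 + n) - 6) + n)/6 = 4 - ((-10 + n) + n)/6 = 4 - (-10 + 2*n)/6 = 4 + (5/3 - n/3) = 17/3 - n/3)
22379/21312 + y(20)/(-1911) = 22379/21312 + (17/3 - ⅓*20)/(-1911) = 22379*(1/21312) + (17/3 - 20/3)*(-1/1911) = 22379/21312 - 1*(-1/1911) = 22379/21312 + 1/1911 = 14262527/13575744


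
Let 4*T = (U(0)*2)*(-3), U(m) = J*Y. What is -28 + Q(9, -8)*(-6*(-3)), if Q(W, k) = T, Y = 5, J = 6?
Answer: -838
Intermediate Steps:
U(m) = 30 (U(m) = 6*5 = 30)
T = -45 (T = ((30*2)*(-3))/4 = (60*(-3))/4 = (¼)*(-180) = -45)
Q(W, k) = -45
-28 + Q(9, -8)*(-6*(-3)) = -28 - (-270)*(-3) = -28 - 45*18 = -28 - 810 = -838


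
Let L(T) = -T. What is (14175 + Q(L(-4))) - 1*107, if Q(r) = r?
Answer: 14072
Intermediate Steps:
(14175 + Q(L(-4))) - 1*107 = (14175 - 1*(-4)) - 1*107 = (14175 + 4) - 107 = 14179 - 107 = 14072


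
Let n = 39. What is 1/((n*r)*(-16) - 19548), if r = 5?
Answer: -1/22668 ≈ -4.4115e-5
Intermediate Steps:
1/((n*r)*(-16) - 19548) = 1/((39*5)*(-16) - 19548) = 1/(195*(-16) - 19548) = 1/(-3120 - 19548) = 1/(-22668) = -1/22668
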